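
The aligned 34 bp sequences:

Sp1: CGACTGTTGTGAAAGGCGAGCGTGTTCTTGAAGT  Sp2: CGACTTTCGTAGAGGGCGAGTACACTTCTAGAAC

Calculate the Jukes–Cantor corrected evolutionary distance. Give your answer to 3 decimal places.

0.741

The sequences differ at 16 of 34 sites, so p = 16/34 ≈ 0.470588.
d = −(3/4) ln(1 − 4p/3) = −0.75 ln(1 − 0.627451) = −0.75 ln(0.372549)
  = −0.75 × (-0.987387) = 0.740540 substitutions/site.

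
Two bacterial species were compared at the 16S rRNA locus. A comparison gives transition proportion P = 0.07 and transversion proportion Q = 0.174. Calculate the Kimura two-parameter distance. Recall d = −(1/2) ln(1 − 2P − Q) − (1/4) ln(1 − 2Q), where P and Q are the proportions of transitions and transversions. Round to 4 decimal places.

Under the Kimura two-parameter model, d = −½ ln(1 − 2P − Q) − ¼ ln(1 − 2Q).
1 − 2P − Q = 0.686, giving −½ ln(0.686) = 0.188439.
1 − 2Q = 0.652, giving −¼ ln(0.652) = 0.106928.
d = 0.188439 + 0.106928 = 0.295367.

0.2954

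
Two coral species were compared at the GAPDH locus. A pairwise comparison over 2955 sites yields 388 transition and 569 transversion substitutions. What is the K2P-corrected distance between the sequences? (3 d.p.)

0.425

P = 388/2955 ≈ 0.131303 and Q = 569/2955 ≈ 0.192555.
Under the Kimura two-parameter model, d = −½ ln(1 − 2P − Q) − ¼ ln(1 − 2Q).
1 − 2P − Q = 0.544839, giving −½ ln(0.544839) = 0.303632.
1 − 2Q = 0.61489, giving −¼ ln(0.61489) = 0.121578.
d = 0.303632 + 0.121578 = 0.425210.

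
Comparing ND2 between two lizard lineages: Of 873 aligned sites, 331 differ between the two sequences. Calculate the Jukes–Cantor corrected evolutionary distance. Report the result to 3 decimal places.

p = 331/873 ≈ 0.379152.
d = −(3/4) ln(1 − 4p/3) = −0.75 ln(1 − 0.505536) = −0.75 ln(0.494464)
  = −0.75 × (-0.704281) = 0.528211 substitutions/site.

0.528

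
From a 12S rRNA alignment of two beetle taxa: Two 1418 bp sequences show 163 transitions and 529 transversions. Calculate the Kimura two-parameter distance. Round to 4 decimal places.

0.8046

P = 163/1418 ≈ 0.114951 and Q = 529/1418 ≈ 0.373061.
Under the Kimura two-parameter model, d = −½ ln(1 − 2P − Q) − ¼ ln(1 − 2Q).
1 − 2P − Q = 0.397037, giving −½ ln(0.397037) = 0.461863.
1 − 2Q = 0.253878, giving −¼ ln(0.253878) = 0.342725.
d = 0.461863 + 0.342725 = 0.804588.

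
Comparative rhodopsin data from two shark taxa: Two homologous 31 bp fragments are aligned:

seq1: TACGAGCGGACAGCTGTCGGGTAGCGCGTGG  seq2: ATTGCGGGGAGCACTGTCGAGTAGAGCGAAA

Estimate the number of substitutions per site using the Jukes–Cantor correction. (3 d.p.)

The sequences differ at 13 of 31 sites, so p = 13/31 ≈ 0.419355.
d = −(3/4) ln(1 − 4p/3) = −0.75 ln(1 − 0.55914) = −0.75 ln(0.44086)
  = −0.75 × (-0.819028) = 0.614271 substitutions/site.

0.614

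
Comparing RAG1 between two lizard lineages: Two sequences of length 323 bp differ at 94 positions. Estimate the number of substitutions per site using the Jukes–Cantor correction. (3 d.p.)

p = 94/323 ≈ 0.291022.
d = −(3/4) ln(1 − 4p/3) = −0.75 ln(1 − 0.388029) = −0.75 ln(0.611971)
  = −0.75 × (-0.491070) = 0.368303 substitutions/site.

0.368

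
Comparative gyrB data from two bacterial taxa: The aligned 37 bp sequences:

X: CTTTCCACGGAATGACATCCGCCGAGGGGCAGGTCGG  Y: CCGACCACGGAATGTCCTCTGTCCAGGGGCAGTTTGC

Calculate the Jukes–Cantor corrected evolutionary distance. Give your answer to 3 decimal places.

The sequences differ at 11 of 37 sites, so p = 11/37 ≈ 0.297297.
d = −(3/4) ln(1 − 4p/3) = −0.75 ln(1 − 0.396396) = −0.75 ln(0.603604)
  = −0.75 × (-0.504837) = 0.378628 substitutions/site.

0.379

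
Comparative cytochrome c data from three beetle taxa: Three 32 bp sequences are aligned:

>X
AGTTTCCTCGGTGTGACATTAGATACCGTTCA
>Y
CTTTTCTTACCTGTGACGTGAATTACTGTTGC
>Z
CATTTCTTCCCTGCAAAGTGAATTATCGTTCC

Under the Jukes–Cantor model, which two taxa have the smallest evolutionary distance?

X–Y: 13/32 differ, p = 0.406, d = 0.585.
X–Z: 14/32 differ, p = 0.438, d = 0.657.
Y–Z: 8/32 differ, p = 0.250, d = 0.304.
The smallest distance is between Y and Z.

Y and Z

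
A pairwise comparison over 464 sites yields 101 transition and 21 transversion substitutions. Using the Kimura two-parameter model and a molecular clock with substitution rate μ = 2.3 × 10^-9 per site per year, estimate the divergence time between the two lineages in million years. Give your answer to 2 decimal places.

P = 101/464 ≈ 0.217672 and Q = 21/464 ≈ 0.045259.
Under the Kimura two-parameter model, d = −½ ln(1 − 2P − Q) − ¼ ln(1 − 2Q).
1 − 2P − Q = 0.519397, giving −½ ln(0.519397) = 0.327543.
1 − 2Q = 0.909482, giving −¼ ln(0.909482) = 0.023720.
d = 0.327543 + 0.023720 = 0.351263.
Under a molecular clock d = 2μt, so t = d/(2μ) = 0.351263 / (2 × 2.3 × 10^-9) = 76.36 million years.

76.36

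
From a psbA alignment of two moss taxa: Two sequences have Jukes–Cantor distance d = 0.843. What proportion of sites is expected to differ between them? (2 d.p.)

p = (3/4)(1 − e^(−4d/3)) = 0.75 × (1 − e^(-1.124)) = 0.75 × (1 − 0.324977) = 0.506267.

0.51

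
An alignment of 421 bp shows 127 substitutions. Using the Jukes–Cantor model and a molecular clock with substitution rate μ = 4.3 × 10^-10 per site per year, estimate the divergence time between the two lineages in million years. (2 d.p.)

p = 127/421 ≈ 0.301663.
d = −(3/4) ln(1 − 4p/3) = −0.75 ln(1 − 0.402217) = −0.75 ln(0.597783)
  = −0.75 × (-0.514527) = 0.385895 substitutions/site.
Under a molecular clock d = 2μt, so t = d/(2μ) = 0.385895 / (2 × 4.3 × 10^-10) = 448.72 million years.

448.72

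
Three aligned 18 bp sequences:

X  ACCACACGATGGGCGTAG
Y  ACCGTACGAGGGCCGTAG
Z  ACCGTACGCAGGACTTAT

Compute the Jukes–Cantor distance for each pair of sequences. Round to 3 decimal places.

d(X,Y) = 0.264, d(X,Z) = 0.548, d(Y,Z) = 0.347

X–Y: 4/18 sites differ → p ≈ 0.222222, d = −0.75 ln(1 − 0.296296) = 0.263548 ≈ 0.264.
X–Z: 7/18 sites differ → p ≈ 0.388889, d = −0.75 ln(1 − 0.518519) = 0.548166 ≈ 0.548.
Y–Z: 5/18 sites differ → p ≈ 0.277778, d = −0.75 ln(1 − 0.370371) = 0.346968 ≈ 0.347.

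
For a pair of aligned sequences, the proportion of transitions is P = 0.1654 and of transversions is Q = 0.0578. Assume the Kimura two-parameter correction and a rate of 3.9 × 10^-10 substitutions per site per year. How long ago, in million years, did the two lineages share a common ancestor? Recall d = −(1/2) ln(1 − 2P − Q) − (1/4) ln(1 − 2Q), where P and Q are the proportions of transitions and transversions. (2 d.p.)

Under the Kimura two-parameter model, d = −½ ln(1 − 2P − Q) − ¼ ln(1 − 2Q).
1 − 2P − Q = 0.6114, giving −½ ln(0.6114) = 0.246002.
1 − 2Q = 0.8844, giving −¼ ln(0.8844) = 0.030711.
d = 0.246002 + 0.030711 = 0.276713.
Under a molecular clock d = 2μt, so t = d/(2μ) = 0.276713 / (2 × 3.9 × 10^-10) = 354.76 million years.

354.76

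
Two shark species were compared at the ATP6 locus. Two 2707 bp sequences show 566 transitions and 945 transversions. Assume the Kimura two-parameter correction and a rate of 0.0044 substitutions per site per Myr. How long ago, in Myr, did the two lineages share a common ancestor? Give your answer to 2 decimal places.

116.87

P = 566/2707 ≈ 0.209088 and Q = 945/2707 ≈ 0.349095.
Under the Kimura two-parameter model, d = −½ ln(1 − 2P − Q) − ¼ ln(1 − 2Q).
1 − 2P − Q = 0.232729, giving −½ ln(0.232729) = 0.728940.
1 − 2Q = 0.30181, giving −¼ ln(0.30181) = 0.299489.
d = 0.728940 + 0.299489 = 1.028429.
Under a molecular clock d = 2μt, so t = d/(2μ) = 1.028429 / (2 × 0.0044) = 116.87 Myr.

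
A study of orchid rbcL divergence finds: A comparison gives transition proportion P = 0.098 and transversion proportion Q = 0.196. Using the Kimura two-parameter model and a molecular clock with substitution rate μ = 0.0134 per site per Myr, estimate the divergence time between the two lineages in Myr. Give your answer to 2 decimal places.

Under the Kimura two-parameter model, d = −½ ln(1 − 2P − Q) − ¼ ln(1 − 2Q).
1 − 2P − Q = 0.608, giving −½ ln(0.608) = 0.248790.
1 − 2Q = 0.608, giving −¼ ln(0.608) = 0.124395.
d = 0.248790 + 0.124395 = 0.373185.
Under a molecular clock d = 2μt, so t = d/(2μ) = 0.373185 / (2 × 0.0134) = 13.92 Myr.

13.92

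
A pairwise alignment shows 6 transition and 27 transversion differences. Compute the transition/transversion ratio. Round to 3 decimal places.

R = 6/27 = 0.222222… ≈ 0.222 (to 3 d.p.).

0.222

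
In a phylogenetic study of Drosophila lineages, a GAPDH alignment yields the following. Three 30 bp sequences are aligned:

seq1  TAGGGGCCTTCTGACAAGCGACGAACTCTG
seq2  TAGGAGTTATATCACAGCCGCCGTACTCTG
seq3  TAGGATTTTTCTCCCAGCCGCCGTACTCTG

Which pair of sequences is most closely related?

seq1–seq2: 10/30 differ, p = 0.333, d = 0.441.
seq1–seq3: 10/30 differ, p = 0.333, d = 0.441.
seq2–seq3: 4/30 differ, p = 0.133, d = 0.147.
The smallest distance is between seq2 and seq3.

seq2 and seq3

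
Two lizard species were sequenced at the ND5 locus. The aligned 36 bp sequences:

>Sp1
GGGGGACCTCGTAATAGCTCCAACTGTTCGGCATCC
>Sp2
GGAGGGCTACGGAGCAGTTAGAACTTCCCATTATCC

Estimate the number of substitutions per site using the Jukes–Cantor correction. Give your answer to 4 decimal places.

0.6735

The sequences differ at 16 of 36 sites, so p = 16/36 ≈ 0.444444.
d = −(3/4) ln(1 − 4p/3) = −0.75 ln(1 − 0.592592) = −0.75 ln(0.407408)
  = −0.75 × (-0.897940) = 0.673455 substitutions/site.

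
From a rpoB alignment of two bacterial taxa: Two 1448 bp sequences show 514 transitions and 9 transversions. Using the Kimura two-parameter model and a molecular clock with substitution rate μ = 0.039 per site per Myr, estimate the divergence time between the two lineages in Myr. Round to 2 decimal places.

P = 514/1448 ≈ 0.354972 and Q = 9/1448 ≈ 0.006215.
Under the Kimura two-parameter model, d = −½ ln(1 − 2P − Q) − ¼ ln(1 − 2Q).
1 − 2P − Q = 0.283841, giving −½ ln(0.283841) = 0.629671.
1 − 2Q = 0.98757, giving −¼ ln(0.98757) = 0.003127.
d = 0.629671 + 0.003127 = 0.632798.
Under a molecular clock d = 2μt, so t = d/(2μ) = 0.632798 / (2 × 0.039) = 8.11 Myr.

8.11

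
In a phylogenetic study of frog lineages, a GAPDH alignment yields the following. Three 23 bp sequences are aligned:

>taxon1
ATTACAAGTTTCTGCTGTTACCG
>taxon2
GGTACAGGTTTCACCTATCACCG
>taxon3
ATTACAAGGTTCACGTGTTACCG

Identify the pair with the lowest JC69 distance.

taxon1 and taxon3

taxon1–taxon2: 7/23 differ, p = 0.304, d = 0.390.
taxon1–taxon3: 4/23 differ, p = 0.174, d = 0.198.
taxon2–taxon3: 7/23 differ, p = 0.304, d = 0.390.
The smallest distance is between taxon1 and taxon3.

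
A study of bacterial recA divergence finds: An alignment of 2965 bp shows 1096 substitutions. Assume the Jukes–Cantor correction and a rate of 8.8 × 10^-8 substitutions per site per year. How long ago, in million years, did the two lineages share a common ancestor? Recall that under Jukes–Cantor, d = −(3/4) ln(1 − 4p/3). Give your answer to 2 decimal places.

p = 1096/2965 ≈ 0.369646.
d = −(3/4) ln(1 − 4p/3) = −0.75 ln(1 − 0.492861) = −0.75 ln(0.507139)
  = −0.75 × (-0.678970) = 0.509228 substitutions/site.
Under a molecular clock d = 2μt, so t = d/(2μ) = 0.509228 / (2 × 8.8 × 10^-8) = 2.89 million years.

2.89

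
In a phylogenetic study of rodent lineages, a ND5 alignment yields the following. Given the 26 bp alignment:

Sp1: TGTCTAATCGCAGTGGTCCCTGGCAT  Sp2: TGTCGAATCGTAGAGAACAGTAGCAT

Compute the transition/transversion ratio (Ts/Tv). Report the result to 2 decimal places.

Transitions are A↔G and C↔T; transversions are all other mismatches.
Transitions: 3. Transversions: 5.
R = 3/5 = 0.60.

0.60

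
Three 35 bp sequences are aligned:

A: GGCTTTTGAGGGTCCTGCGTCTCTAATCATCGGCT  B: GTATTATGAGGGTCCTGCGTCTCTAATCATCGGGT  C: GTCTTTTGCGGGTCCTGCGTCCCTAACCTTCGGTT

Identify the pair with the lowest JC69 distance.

A and B

A–B: 4/35 differ, p = 0.114, d = 0.124.
A–C: 6/35 differ, p = 0.171, d = 0.195.
B–C: 7/35 differ, p = 0.200, d = 0.233.
The smallest distance is between A and B.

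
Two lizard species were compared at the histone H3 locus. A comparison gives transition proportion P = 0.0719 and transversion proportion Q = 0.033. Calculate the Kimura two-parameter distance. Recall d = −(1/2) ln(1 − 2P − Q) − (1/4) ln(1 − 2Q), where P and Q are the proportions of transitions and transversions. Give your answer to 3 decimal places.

Under the Kimura two-parameter model, d = −½ ln(1 − 2P − Q) − ¼ ln(1 − 2Q).
1 − 2P − Q = 0.8232, giving −½ ln(0.8232) = 0.097278.
1 − 2Q = 0.934, giving −¼ ln(0.934) = 0.017070.
d = 0.097278 + 0.017070 = 0.114348.

0.114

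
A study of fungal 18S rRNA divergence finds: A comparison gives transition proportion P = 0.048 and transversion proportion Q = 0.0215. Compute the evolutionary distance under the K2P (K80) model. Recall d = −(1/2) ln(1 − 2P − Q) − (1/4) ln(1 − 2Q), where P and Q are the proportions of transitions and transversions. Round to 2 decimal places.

Under the Kimura two-parameter model, d = −½ ln(1 − 2P − Q) − ¼ ln(1 − 2Q).
1 − 2P − Q = 0.8825, giving −½ ln(0.8825) = 0.062498.
1 − 2Q = 0.957, giving −¼ ln(0.957) = 0.010988.
d = 0.062498 + 0.010988 = 0.073486.

0.07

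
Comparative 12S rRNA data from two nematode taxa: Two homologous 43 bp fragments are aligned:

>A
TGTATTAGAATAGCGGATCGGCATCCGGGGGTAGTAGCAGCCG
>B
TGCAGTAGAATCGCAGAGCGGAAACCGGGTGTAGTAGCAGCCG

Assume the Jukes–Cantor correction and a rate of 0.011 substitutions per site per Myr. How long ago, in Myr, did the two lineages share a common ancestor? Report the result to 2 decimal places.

9.72

The sequences differ at 8 of 43 sites (3, 5, 12, 15, 18, 22, 24, 30), so p = 8/43 ≈ 0.186047.
d = −(3/4) ln(1 − 4p/3) = −0.75 ln(1 − 0.248063) = −0.75 ln(0.751937)
  = −0.75 × (-0.285103) = 0.213827 substitutions/site.
Under a molecular clock d = 2μt, so t = d/(2μ) = 0.213827 / (2 × 0.011) = 9.72 Myr.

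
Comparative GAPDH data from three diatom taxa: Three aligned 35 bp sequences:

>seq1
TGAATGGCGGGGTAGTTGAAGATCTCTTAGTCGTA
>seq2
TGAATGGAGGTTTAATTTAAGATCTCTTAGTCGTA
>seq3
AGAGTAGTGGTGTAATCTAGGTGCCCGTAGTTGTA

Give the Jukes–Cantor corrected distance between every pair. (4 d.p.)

seq1–seq2: 5/35 sites differ → p ≈ 0.142857, d = −0.75 ln(1 − 0.190476) = 0.158482 ≈ 0.1585.
seq1–seq3: 14/35 sites differ → p = 0.4, d = −0.75 ln(1 − 0.533333) = 0.571605 ≈ 0.5716.
seq2–seq3: 12/35 sites differ → p ≈ 0.342857, d = −0.75 ln(1 − 0.457143) = 0.458182 ≈ 0.4582.

d(seq1,seq2) = 0.1585, d(seq1,seq3) = 0.5716, d(seq2,seq3) = 0.4582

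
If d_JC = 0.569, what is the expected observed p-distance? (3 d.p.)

0.399

p = (3/4)(1 − e^(−4d/3)) = 0.75 × (1 − e^(-0.758667)) = 0.75 × (1 − 0.468290) = 0.398783.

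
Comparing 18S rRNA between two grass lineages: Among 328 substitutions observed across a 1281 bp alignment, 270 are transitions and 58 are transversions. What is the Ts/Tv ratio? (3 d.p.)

4.655

R = 270/58 = 4.655172… ≈ 4.655 (to 3 d.p.).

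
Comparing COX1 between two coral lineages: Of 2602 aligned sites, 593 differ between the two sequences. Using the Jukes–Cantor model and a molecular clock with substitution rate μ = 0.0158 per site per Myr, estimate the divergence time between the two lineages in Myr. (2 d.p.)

8.60

p = 593/2602 ≈ 0.227902.
d = −(3/4) ln(1 − 4p/3) = −0.75 ln(1 − 0.303869) = −0.75 ln(0.696131)
  = −0.75 × (-0.362217) = 0.271663 substitutions/site.
Under a molecular clock d = 2μt, so t = d/(2μ) = 0.271663 / (2 × 0.0158) = 8.60 Myr.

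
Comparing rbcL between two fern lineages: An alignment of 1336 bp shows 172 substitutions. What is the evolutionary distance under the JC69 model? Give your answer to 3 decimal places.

0.141

p = 172/1336 ≈ 0.128743.
d = −(3/4) ln(1 − 4p/3) = −0.75 ln(1 − 0.171657) = −0.75 ln(0.828343)
  = −0.75 × (-0.188328) = 0.141246 substitutions/site.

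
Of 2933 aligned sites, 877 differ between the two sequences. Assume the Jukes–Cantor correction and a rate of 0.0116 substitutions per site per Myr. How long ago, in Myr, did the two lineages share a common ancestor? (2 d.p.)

16.44

p = 877/2933 ≈ 0.299011.
d = −(3/4) ln(1 − 4p/3) = −0.75 ln(1 − 0.398681) = −0.75 ln(0.601319)
  = −0.75 × (-0.508630) = 0.381473 substitutions/site.
Under a molecular clock d = 2μt, so t = d/(2μ) = 0.381473 / (2 × 0.0116) = 16.44 Myr.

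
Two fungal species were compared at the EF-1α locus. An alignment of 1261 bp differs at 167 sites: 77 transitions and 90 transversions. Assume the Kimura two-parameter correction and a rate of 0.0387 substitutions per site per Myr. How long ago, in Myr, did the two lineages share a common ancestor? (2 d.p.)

P = 77/1261 ≈ 0.061063 and Q = 90/1261 ≈ 0.071372.
Under the Kimura two-parameter model, d = −½ ln(1 − 2P − Q) − ¼ ln(1 − 2Q).
1 − 2P − Q = 0.806502, giving −½ ln(0.806502) = 0.107524.
1 − 2Q = 0.857256, giving −¼ ln(0.857256) = 0.038505.
d = 0.107524 + 0.038505 = 0.146029.
Under a molecular clock d = 2μt, so t = d/(2μ) = 0.146029 / (2 × 0.0387) = 1.89 Myr.

1.89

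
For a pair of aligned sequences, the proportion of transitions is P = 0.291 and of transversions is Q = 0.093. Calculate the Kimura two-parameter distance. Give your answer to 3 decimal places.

0.613

Under the Kimura two-parameter model, d = −½ ln(1 − 2P − Q) − ¼ ln(1 − 2Q).
1 − 2P − Q = 0.325, giving −½ ln(0.325) = 0.561965.
1 − 2Q = 0.814, giving −¼ ln(0.814) = 0.051449.
d = 0.561965 + 0.051449 = 0.613414.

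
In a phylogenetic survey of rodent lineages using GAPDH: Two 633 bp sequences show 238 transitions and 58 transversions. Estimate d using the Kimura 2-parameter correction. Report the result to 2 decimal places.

P = 238/633 ≈ 0.375987 and Q = 58/633 ≈ 0.091627.
Under the Kimura two-parameter model, d = −½ ln(1 − 2P − Q) − ¼ ln(1 − 2Q).
1 − 2P − Q = 0.156399, giving −½ ln(0.156399) = 0.927672.
1 − 2Q = 0.816746, giving −¼ ln(0.816746) = 0.050607.
d = 0.927672 + 0.050607 = 0.978279.

0.98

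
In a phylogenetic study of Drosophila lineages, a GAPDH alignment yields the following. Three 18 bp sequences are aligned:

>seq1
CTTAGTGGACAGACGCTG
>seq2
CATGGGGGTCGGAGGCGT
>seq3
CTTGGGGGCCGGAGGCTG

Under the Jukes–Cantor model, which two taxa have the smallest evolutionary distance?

seq2 and seq3

seq1–seq2: 8/18 differ, p = 0.444, d = 0.673.
seq1–seq3: 5/18 differ, p = 0.278, d = 0.347.
seq2–seq3: 4/18 differ, p = 0.222, d = 0.264.
The smallest distance is between seq2 and seq3.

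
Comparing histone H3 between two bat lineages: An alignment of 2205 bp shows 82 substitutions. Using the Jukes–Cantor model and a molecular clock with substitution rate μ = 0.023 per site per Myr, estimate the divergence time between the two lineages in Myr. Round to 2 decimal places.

p = 82/2205 ≈ 0.037188.
d = −(3/4) ln(1 − 4p/3) = −0.75 ln(1 − 0.049584) = −0.75 ln(0.950416)
  = −0.75 × (-0.050855) = 0.038141 substitutions/site.
Under a molecular clock d = 2μt, so t = d/(2μ) = 0.038141 / (2 × 0.023) = 0.83 Myr.

0.83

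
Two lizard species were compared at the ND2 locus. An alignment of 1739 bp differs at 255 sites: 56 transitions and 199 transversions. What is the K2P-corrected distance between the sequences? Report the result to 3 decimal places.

P = 56/1739 ≈ 0.032202 and Q = 199/1739 ≈ 0.114434.
Under the Kimura two-parameter model, d = −½ ln(1 − 2P − Q) − ¼ ln(1 − 2Q).
1 − 2P − Q = 0.821162, giving −½ ln(0.821162) = 0.098517.
1 − 2Q = 0.771132, giving −¼ ln(0.771132) = 0.064974.
d = 0.098517 + 0.064974 = 0.163491.

0.163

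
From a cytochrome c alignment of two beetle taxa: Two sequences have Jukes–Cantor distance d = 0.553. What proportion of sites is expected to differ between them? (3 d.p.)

p = (3/4)(1 − e^(−4d/3)) = 0.75 × (1 − e^(-0.737333)) = 0.75 × (1 − 0.478388) = 0.391209.

0.391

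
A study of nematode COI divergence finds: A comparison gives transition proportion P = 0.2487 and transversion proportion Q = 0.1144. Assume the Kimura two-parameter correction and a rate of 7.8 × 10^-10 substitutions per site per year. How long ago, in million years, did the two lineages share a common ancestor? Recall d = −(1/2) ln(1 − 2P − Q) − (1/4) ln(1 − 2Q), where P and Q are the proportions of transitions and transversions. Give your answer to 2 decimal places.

344.92

Under the Kimura two-parameter model, d = −½ ln(1 − 2P − Q) − ¼ ln(1 − 2Q).
1 − 2P − Q = 0.3882, giving −½ ln(0.3882) = 0.473117.
1 − 2Q = 0.7712, giving −¼ ln(0.7712) = 0.064952.
d = 0.473117 + 0.064952 = 0.538069.
Under a molecular clock d = 2μt, so t = d/(2μ) = 0.538069 / (2 × 7.8 × 10^-10) = 344.92 million years.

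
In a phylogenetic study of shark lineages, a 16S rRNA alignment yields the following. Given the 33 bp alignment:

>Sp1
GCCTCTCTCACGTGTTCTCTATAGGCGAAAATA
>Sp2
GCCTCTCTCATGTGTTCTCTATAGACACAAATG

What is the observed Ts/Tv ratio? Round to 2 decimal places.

4.00

Transitions are A↔G and C↔T; transversions are all other mismatches.
Transitions: 4. Transversions: 1.
R = 4/1 = 4.00.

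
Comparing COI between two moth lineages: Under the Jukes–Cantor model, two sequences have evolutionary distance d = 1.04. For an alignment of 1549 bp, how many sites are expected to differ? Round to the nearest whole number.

871

Invert JC69: p = (3/4)(1 − e^(−4d/3)) = 0.75 × (1 − e^(-1.386667)) = 0.75 × (1 − 0.249907) = 0.562570.
Expected differing sites = pL ≈ 0.562570 × 1549 = 871.42093 ≈ 871.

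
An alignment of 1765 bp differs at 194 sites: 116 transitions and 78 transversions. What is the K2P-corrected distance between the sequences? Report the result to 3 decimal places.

0.120

P = 116/1765 ≈ 0.065722 and Q = 78/1765 ≈ 0.044193.
Under the Kimura two-parameter model, d = −½ ln(1 − 2P − Q) − ¼ ln(1 − 2Q).
1 − 2P − Q = 0.824363, giving −½ ln(0.824363) = 0.096572.
1 − 2Q = 0.911614, giving −¼ ln(0.911614) = 0.023135.
d = 0.096572 + 0.023135 = 0.119707.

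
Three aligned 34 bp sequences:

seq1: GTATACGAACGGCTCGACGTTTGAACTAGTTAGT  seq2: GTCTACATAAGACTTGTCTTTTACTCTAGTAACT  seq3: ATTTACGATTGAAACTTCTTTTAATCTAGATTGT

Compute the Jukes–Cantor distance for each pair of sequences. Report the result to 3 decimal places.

seq1–seq2: 13/34 sites differ → p ≈ 0.382353, d = −0.75 ln(1 − 0.509804) = 0.534712 ≈ 0.535.
seq1–seq3: 14/34 sites differ → p ≈ 0.411765, d = −0.75 ln(1 − 0.54902) = 0.597249 ≈ 0.597.
seq2–seq3: 15/34 sites differ → p ≈ 0.441176, d = −0.75 ln(1 − 0.588235) = 0.665477 ≈ 0.665.

d(seq1,seq2) = 0.535, d(seq1,seq3) = 0.597, d(seq2,seq3) = 0.665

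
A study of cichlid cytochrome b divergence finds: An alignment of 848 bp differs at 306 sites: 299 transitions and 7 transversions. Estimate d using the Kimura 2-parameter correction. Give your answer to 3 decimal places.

0.629

P = 299/848 ≈ 0.352594 and Q = 7/848 ≈ 0.008255.
Under the Kimura two-parameter model, d = −½ ln(1 − 2P − Q) − ¼ ln(1 − 2Q).
1 − 2P − Q = 0.286557, giving −½ ln(0.286557) = 0.624909.
1 − 2Q = 0.98349, giving −¼ ln(0.98349) = 0.004162.
d = 0.624909 + 0.004162 = 0.629071.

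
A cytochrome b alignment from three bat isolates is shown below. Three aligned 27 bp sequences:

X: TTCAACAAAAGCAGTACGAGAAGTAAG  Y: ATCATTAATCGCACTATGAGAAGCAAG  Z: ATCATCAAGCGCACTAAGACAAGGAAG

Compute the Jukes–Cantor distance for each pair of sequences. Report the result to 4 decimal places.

d(X,Y) = 0.3770, d(X,Z) = 0.3770, d(Y,Z) = 0.2127

X–Y: 8/27 sites differ → p ≈ 0.296296, d = −0.75 ln(1 − 0.395061) = 0.376971 ≈ 0.3770.
X–Z: 8/27 sites differ → p ≈ 0.296296, d = −0.75 ln(1 − 0.395061) = 0.376971 ≈ 0.3770.
Y–Z: 5/27 sites differ → p ≈ 0.185185, d = −0.75 ln(1 − 0.246913) = 0.212681 ≈ 0.2127.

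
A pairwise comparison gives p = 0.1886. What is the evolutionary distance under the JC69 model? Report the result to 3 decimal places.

d = −(3/4) ln(1 − 4p/3) = −0.75 ln(1 − 0.251467) = −0.75 ln(0.748533)
  = −0.75 × (-0.289640) = 0.217230 substitutions/site.

0.217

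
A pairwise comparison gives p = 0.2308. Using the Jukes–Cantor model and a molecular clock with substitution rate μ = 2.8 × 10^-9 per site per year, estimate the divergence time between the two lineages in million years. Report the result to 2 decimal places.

d = −(3/4) ln(1 − 4p/3) = −0.75 ln(1 − 0.307733) = −0.75 ln(0.692267)
  = −0.75 × (-0.367784) = 0.275838 substitutions/site.
Under a molecular clock d = 2μt, so t = d/(2μ) = 0.275838 / (2 × 2.8 × 10^-9) = 49.26 million years.

49.26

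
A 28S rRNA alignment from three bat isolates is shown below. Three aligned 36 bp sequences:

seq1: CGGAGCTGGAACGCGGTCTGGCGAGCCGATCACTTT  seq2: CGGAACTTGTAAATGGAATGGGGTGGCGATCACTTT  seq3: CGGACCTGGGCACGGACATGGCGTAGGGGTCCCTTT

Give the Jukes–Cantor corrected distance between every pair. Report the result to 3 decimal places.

d(seq1,seq2) = 0.392, d(seq1,seq3) = 0.608, d(seq2,seq3) = 0.493

seq1–seq2: 11/36 sites differ → p ≈ 0.305556, d = −0.75 ln(1 − 0.407408) = 0.392437 ≈ 0.392.
seq1–seq3: 15/36 sites differ → p ≈ 0.416667, d = −0.75 ln(1 − 0.555556) = 0.608198 ≈ 0.608.
seq2–seq3: 13/36 sites differ → p ≈ 0.361111, d = −0.75 ln(1 − 0.481481) = 0.492584 ≈ 0.493.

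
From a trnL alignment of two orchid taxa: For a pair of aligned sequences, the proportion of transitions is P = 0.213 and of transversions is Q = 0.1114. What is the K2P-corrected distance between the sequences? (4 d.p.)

Under the Kimura two-parameter model, d = −½ ln(1 − 2P − Q) − ¼ ln(1 − 2Q).
1 − 2P − Q = 0.4626, giving −½ ln(0.4626) = 0.385446.
1 − 2Q = 0.7772, giving −¼ ln(0.7772) = 0.063014.
d = 0.385446 + 0.063014 = 0.448460.

0.4485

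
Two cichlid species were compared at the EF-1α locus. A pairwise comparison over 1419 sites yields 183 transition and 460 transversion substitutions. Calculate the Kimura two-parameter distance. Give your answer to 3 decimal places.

P = 183/1419 ≈ 0.128964 and Q = 460/1419 ≈ 0.324172.
Under the Kimura two-parameter model, d = −½ ln(1 − 2P − Q) − ¼ ln(1 − 2Q).
1 − 2P − Q = 0.4179, giving −½ ln(0.4179) = 0.436257.
1 − 2Q = 0.351656, giving −¼ ln(0.351656) = 0.261275.
d = 0.436257 + 0.261275 = 0.697532.

0.698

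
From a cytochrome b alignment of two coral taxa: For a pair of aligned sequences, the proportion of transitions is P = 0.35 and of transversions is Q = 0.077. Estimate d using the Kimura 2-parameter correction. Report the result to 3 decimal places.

0.792

Under the Kimura two-parameter model, d = −½ ln(1 − 2P − Q) − ¼ ln(1 − 2Q).
1 − 2P − Q = 0.223, giving −½ ln(0.223) = 0.750292.
1 − 2Q = 0.846, giving −¼ ln(0.846) = 0.041809.
d = 0.750292 + 0.041809 = 0.792101.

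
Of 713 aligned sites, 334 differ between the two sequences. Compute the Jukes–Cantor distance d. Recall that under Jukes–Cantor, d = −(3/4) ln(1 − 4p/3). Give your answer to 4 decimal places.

p = 334/713 ≈ 0.468443.
d = −(3/4) ln(1 − 4p/3) = −0.75 ln(1 − 0.624591) = −0.75 ln(0.375409)
  = −0.75 × (-0.979739) = 0.734804 substitutions/site.

0.7348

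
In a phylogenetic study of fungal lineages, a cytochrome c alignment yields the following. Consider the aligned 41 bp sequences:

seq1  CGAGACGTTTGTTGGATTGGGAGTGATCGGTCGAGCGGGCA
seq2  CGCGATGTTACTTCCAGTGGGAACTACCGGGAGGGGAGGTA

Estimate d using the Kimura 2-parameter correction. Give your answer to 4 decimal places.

Of 41 sites, 7 differences are transitions and 10 are transversions, so P = 7/41 ≈ 0.170732 and Q = 10/41 ≈ 0.243902.
Under the Kimura two-parameter model, d = −½ ln(1 − 2P − Q) − ¼ ln(1 − 2Q).
1 − 2P − Q = 0.414634, giving −½ ln(0.414634) = 0.440180.
1 − 2Q = 0.512196, giving −¼ ln(0.512196) = 0.167262.
d = 0.440180 + 0.167262 = 0.607442.

0.6074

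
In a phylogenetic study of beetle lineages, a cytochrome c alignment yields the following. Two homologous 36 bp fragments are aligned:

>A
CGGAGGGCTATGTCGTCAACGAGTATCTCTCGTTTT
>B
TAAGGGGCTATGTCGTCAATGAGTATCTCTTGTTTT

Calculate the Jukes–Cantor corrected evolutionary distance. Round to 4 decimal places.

The sequences differ at 6 of 36 sites (1, 2, 3, 4, 20, 31), so p = 6/36 ≈ 0.166667.
d = −(3/4) ln(1 − 4p/3) = −0.75 ln(1 − 0.222223) = −0.75 ln(0.777777)
  = −0.75 × (-0.251315) = 0.188486 substitutions/site.

0.1885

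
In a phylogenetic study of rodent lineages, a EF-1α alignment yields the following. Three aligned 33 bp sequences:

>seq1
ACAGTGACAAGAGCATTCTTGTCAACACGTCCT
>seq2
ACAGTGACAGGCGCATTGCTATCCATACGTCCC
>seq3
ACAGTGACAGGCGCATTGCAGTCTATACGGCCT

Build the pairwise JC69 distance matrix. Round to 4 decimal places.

seq1–seq2: 8/33 sites differ → p ≈ 0.242424, d = −0.75 ln(1 − 0.323232) = 0.292820 ≈ 0.2928.
seq1–seq3: 8/33 sites differ → p ≈ 0.242424, d = −0.75 ln(1 − 0.323232) = 0.292820 ≈ 0.2928.
seq2–seq3: 5/33 sites differ → p ≈ 0.151515, d = −0.75 ln(1 − 0.20202) = 0.169254 ≈ 0.1693.

d(seq1,seq2) = 0.2928, d(seq1,seq3) = 0.2928, d(seq2,seq3) = 0.1693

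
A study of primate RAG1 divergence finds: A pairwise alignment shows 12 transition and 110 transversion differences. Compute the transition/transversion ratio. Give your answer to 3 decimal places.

R = 12/110 = 0.109090… ≈ 0.109 (to 3 d.p.).

0.109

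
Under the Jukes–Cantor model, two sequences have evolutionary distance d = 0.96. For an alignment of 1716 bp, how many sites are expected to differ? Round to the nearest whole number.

Invert JC69: p = (3/4)(1 − e^(−4d/3)) = 0.75 × (1 − e^(-1.28)) = 0.75 × (1 − 0.278037) = 0.541472.
Expected differing sites = pL ≈ 0.541472 × 1716 = 929.165952 ≈ 929.

929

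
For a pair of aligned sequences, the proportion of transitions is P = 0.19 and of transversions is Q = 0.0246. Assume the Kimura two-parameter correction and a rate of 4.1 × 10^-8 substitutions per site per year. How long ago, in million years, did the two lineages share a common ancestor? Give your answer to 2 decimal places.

Under the Kimura two-parameter model, d = −½ ln(1 − 2P − Q) − ¼ ln(1 − 2Q).
1 − 2P − Q = 0.5954, giving −½ ln(0.5954) = 0.259261.
1 − 2Q = 0.9508, giving −¼ ln(0.9508) = 0.012613.
d = 0.259261 + 0.012613 = 0.271874.
Under a molecular clock d = 2μt, so t = d/(2μ) = 0.271874 / (2 × 4.1 × 10^-8) = 3.32 million years.

3.32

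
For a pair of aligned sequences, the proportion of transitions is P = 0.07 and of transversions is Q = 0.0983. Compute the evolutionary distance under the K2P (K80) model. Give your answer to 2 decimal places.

Under the Kimura two-parameter model, d = −½ ln(1 − 2P − Q) − ¼ ln(1 − 2Q).
1 − 2P − Q = 0.7617, giving −½ ln(0.7617) = 0.136101.
1 − 2Q = 0.8034, giving −¼ ln(0.8034) = 0.054726.
d = 0.136101 + 0.054726 = 0.190827.

0.19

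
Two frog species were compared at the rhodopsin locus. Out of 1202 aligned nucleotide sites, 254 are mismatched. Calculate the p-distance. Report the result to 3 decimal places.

0.211

p = 254/1202 = 0.211314… ≈ 0.211 (to 3 d.p.).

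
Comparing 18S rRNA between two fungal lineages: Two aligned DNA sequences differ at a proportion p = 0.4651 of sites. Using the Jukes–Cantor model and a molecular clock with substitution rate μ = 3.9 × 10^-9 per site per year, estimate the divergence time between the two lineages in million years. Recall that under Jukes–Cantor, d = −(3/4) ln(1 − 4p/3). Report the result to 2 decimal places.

93.07

d = −(3/4) ln(1 − 4p/3) = −0.75 ln(1 − 0.620133) = −0.75 ln(0.379867)
  = −0.75 × (-0.967934) = 0.725951 substitutions/site.
Under a molecular clock d = 2μt, so t = d/(2μ) = 0.725951 / (2 × 3.9 × 10^-9) = 93.07 million years.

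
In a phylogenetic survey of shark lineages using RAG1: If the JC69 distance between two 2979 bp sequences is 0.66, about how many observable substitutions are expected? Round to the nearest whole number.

Invert JC69: p = (3/4)(1 − e^(−4d/3)) = 0.75 × (1 − e^(-0.88)) = 0.75 × (1 − 0.414783) = 0.438913.
Expected differing sites = pL ≈ 0.438913 × 2979 = 1307.521827 ≈ 1308.

1308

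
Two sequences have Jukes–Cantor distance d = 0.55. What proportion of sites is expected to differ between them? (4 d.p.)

p = (3/4)(1 − e^(−4d/3)) = 0.75 × (1 − e^(-0.733333)) = 0.75 × (1 − 0.480305) = 0.389771.

0.3898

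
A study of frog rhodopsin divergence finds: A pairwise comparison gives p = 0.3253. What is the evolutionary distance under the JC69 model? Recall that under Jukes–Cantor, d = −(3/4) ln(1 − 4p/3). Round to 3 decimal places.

0.427

d = −(3/4) ln(1 − 4p/3) = −0.75 ln(1 − 0.433733) = −0.75 ln(0.566267)
  = −0.75 × (-0.568690) = 0.426518 substitutions/site.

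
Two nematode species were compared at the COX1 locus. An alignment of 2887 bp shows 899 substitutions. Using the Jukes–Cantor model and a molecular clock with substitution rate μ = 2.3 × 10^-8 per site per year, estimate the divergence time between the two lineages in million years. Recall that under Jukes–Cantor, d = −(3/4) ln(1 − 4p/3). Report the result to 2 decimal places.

p = 899/2887 ≈ 0.311396.
d = −(3/4) ln(1 − 4p/3) = −0.75 ln(1 − 0.415195) = −0.75 ln(0.584805)
  = −0.75 × (-0.536477) = 0.402358 substitutions/site.
Under a molecular clock d = 2μt, so t = d/(2μ) = 0.402358 / (2 × 2.3 × 10^-8) = 8.75 million years.

8.75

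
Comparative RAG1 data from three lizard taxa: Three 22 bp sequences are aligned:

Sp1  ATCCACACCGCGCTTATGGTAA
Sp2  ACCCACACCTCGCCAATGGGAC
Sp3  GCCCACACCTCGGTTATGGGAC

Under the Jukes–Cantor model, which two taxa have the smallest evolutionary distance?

Sp2 and Sp3

Sp1–Sp2: 6/22 differ, p = 0.273, d = 0.339.
Sp1–Sp3: 6/22 differ, p = 0.273, d = 0.339.
Sp2–Sp3: 4/22 differ, p = 0.182, d = 0.208.
The smallest distance is between Sp2 and Sp3.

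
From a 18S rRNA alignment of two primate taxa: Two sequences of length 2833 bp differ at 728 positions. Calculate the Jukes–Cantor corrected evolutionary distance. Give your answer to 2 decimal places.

0.31

p = 728/2833 ≈ 0.256971.
d = −(3/4) ln(1 − 4p/3) = −0.75 ln(1 − 0.342628) = −0.75 ln(0.657372)
  = −0.75 × (-0.419505) = 0.314629 substitutions/site.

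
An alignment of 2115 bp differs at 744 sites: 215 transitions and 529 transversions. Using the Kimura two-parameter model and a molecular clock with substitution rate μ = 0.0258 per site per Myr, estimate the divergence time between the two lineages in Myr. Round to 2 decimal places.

P = 215/2115 ≈ 0.101655 and Q = 529/2115 ≈ 0.250118.
Under the Kimura two-parameter model, d = −½ ln(1 − 2P − Q) − ¼ ln(1 − 2Q).
1 − 2P − Q = 0.546572, giving −½ ln(0.546572) = 0.302045.
1 − 2Q = 0.499764, giving −¼ ln(0.499764) = 0.173405.
d = 0.302045 + 0.173405 = 0.475450.
Under a molecular clock d = 2μt, so t = d/(2μ) = 0.475450 / (2 × 0.0258) = 9.21 Myr.

9.21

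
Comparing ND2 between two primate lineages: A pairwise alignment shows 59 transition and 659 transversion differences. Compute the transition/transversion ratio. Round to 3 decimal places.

R = 59/659 = 0.089529… ≈ 0.090 (to 3 d.p.).

0.090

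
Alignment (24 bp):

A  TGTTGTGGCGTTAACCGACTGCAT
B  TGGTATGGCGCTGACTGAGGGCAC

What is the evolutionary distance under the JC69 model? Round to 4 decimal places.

The sequences differ at 8 of 24 sites (3, 5, 11, 13, 16, 19, 20, 24), so p = 8/24 ≈ 0.333333.
d = −(3/4) ln(1 − 4p/3) = −0.75 ln(1 − 0.444444) = −0.75 ln(0.555556)
  = −0.75 × (-0.587786) = 0.440840 substitutions/site.

0.4408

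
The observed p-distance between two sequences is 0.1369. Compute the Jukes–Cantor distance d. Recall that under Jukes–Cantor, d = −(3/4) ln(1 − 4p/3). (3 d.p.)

0.151

d = −(3/4) ln(1 − 4p/3) = −0.75 ln(1 − 0.182533) = −0.75 ln(0.817467)
  = −0.75 × (-0.201545) = 0.151159 substitutions/site.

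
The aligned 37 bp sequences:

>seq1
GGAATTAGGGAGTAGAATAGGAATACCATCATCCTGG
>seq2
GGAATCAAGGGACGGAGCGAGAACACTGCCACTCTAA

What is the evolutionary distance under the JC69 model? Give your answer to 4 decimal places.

0.7845

The sequences differ at 18 of 37 sites, so p = 18/37 ≈ 0.486486.
d = −(3/4) ln(1 − 4p/3) = −0.75 ln(1 − 0.648648) = −0.75 ln(0.351352)
  = −0.75 × (-1.045967) = 0.784475 substitutions/site.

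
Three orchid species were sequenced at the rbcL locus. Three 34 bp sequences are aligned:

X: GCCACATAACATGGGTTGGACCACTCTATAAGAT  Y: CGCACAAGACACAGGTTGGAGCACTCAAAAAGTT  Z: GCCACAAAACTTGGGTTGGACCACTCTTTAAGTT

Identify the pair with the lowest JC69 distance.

X and Z

X–Y: 10/34 differ, p = 0.294, d = 0.373.
X–Z: 4/34 differ, p = 0.118, d = 0.128.
Y–Z: 10/34 differ, p = 0.294, d = 0.373.
The smallest distance is between X and Z.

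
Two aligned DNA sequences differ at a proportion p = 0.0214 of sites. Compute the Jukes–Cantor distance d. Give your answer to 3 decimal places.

d = −(3/4) ln(1 − 4p/3) = −0.75 ln(1 − 0.028533) = −0.75 ln(0.971467)
  = −0.75 × (-0.028948) = 0.021711 substitutions/site.

0.022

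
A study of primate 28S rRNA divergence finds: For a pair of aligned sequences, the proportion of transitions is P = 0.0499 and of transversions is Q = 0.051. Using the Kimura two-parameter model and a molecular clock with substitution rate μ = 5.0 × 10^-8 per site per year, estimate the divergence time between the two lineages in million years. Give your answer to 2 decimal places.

Under the Kimura two-parameter model, d = −½ ln(1 − 2P − Q) − ¼ ln(1 − 2Q).
1 − 2P − Q = 0.8492, giving −½ ln(0.8492) = 0.081730.
1 − 2Q = 0.898, giving −¼ ln(0.898) = 0.026896.
d = 0.081730 + 0.026896 = 0.108626.
Under a molecular clock d = 2μt, so t = d/(2μ) = 0.108626 / (2 × 5.0 × 10^-8) = 1.09 million years.

1.09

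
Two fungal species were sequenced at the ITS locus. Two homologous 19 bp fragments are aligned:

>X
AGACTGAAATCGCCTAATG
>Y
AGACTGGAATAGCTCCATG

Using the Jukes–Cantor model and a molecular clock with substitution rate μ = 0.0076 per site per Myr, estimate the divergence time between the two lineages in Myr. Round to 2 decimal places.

The sequences differ at 5 of 19 sites (7, 11, 14, 15, 16), so p = 5/19 ≈ 0.263158.
d = −(3/4) ln(1 − 4p/3) = −0.75 ln(1 − 0.350877) = −0.75 ln(0.649123)
  = −0.75 × (-0.432133) = 0.324100 substitutions/site.
Under a molecular clock d = 2μt, so t = d/(2μ) = 0.324100 / (2 × 0.0076) = 21.32 Myr.

21.32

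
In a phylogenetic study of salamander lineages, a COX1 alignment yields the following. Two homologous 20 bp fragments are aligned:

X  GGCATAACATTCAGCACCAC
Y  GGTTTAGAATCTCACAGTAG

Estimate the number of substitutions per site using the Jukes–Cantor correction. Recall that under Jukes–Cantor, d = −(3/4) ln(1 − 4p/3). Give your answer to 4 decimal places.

0.9913

The sequences differ at 11 of 20 sites, so p = 11/20 = 0.55.
d = −(3/4) ln(1 − 4p/3) = −0.75 ln(1 − 0.733333) = −0.75 ln(0.266667)
  = −0.75 × (-1.321755) = 0.991316 substitutions/site.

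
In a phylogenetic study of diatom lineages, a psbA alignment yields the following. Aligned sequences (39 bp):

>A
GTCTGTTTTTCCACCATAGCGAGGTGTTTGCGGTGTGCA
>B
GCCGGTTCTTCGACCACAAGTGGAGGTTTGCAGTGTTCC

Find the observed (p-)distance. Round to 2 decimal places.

0.36

The sequences differ at 14 of 39 positions.
p = 14/39 = 0.358974… ≈ 0.36 (to 2 d.p.).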